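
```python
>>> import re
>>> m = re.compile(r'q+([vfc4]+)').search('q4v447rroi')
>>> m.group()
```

Pattern: one or more of a literal 'q'; then one or more of one of [vfc4] (captured).
`re.search` scans for the first position where the pattern succeeds.
The match spans [0:5] → 'q4v44'.
Captured: group 1 = '4v44'.

'q4v44'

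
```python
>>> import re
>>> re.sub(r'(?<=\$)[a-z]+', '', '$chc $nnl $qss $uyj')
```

'$ $ $ $'

Because the assertion is zero-width, the text it checks is not consumed and won't appear in the result.
`sub` substitutes '' at each match site.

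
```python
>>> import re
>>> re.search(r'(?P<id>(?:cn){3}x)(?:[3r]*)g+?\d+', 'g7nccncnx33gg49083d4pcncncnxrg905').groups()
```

('cncncnx',)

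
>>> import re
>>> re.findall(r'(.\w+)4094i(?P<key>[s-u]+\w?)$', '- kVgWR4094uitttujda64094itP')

The pattern matches any character, then one or more of a word character (captured); then the literal '40', then the literal '94i'; then one or more of a character in [s-u], then optionally a word character (captured as 'key'); then anchored at the end.
2 groups means the one result is a tuple of 2 captured strings — 1 here.

[(' kVgWR4094uitttujda6', 'tP')]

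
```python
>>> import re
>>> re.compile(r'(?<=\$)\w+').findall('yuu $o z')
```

Because the assertion is zero-width, the text it checks is not consumed and won't appear in the result.
With no groups in the pattern, `findall` gives back each whole match — 1 here.

['o']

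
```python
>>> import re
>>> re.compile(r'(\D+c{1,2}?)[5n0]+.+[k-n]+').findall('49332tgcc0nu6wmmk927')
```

['tgcc']

The pattern matches one or more of a non-digit, then 1 to 2 of a literal 'c' (lazy) (captured); then one or more of one of [5n0], then one or more of any character, then one or more of a character in [k-n].
`findall` collects group 1 from the one match (1 total).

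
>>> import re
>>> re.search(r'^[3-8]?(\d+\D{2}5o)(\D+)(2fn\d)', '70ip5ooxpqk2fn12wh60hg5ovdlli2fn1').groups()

('0ip5o', 'oxpqk', '2fn1')

The match spans [0:15] → '70ip5ooxpqk2fn1'.
Captured: group 1 = '0ip5o', group 2 = 'oxpqk', group 3 = '2fn1'.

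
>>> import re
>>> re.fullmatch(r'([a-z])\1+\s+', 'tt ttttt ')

None

After group 1 captures some text, `\1` only succeeds where that same text appears again.
For `fullmatch`, every character of the input must be accounted for by the pattern.
Here the pattern can't cover the whole string, so the call returns None.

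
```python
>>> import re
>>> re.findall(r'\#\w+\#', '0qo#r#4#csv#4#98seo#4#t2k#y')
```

['#r#', '#csv#', '#98seo#', '#t2k#']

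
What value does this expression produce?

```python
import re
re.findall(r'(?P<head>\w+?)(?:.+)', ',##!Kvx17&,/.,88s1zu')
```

['K']

Pattern: one or more of a word character (lazy) (captured as 'head'); then one or more of any character (non-capturing group).
Because there's exactly one group, `findall` drops the full match and keeps group 1 from the one hit.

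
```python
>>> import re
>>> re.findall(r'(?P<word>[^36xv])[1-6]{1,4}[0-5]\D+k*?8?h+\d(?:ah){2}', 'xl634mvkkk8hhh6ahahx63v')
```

['l']

The pattern matches any character except [36xv] (captured as 'word'); then 1 to 4 of a character in [1-6], then a character in [0-5]; then one or more of a non-digit; then zero or more of a literal 'k' (lazy), then optionally a literal '8'; then one or more of a literal 'h', then a digit, then the literal 'ah' repeated 2 times.
Walking the string: at [1:19] match 'l634mvkkk8hhh6ahah', group 1 = 'l'.
With a single group, `findall` returns only what that group captured — 1 item.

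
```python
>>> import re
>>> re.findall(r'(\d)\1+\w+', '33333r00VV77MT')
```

`\1` has to match the exact text group 1 already captured.
Matches: at [0:14] match '33333r00VV77MT', group 1 = '3'.
`findall` collects group 1 from the one match (1 total).

['3']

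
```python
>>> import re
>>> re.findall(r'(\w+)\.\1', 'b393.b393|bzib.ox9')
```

`\1` has to match the exact text group 1 already captured.
Because there's exactly one group, `findall` drops the full match and keeps group 1 from the one hit.

['b393']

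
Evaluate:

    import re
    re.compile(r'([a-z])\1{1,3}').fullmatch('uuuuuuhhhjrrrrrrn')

None

`\1` has to match the exact text group 1 already captured.
`fullmatch` succeeds only if the pattern covers the string from start to end.
Here there's no way to consume every character, so the call returns None.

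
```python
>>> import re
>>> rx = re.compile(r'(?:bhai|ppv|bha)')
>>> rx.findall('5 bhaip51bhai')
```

['bhai', 'bhai']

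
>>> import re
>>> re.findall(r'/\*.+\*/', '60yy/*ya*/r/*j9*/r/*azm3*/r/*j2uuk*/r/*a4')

Walking the string: at [4:36] → '/*ya*/r/*j9*/r/*azm3*/r/*j2uuk*/'.
No capturing groups, so `findall` returns the 1 full match string.

['/*ya*/r/*j9*/r/*azm3*/r/*j2uuk*/']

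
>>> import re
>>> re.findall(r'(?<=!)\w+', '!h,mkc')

Because the assertion is zero-width, the text it checks is not consumed and won't appear in the result.
No capturing groups, so `findall` returns the 1 full match string.

['h']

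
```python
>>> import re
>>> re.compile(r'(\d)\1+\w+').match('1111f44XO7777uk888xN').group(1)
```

`\1` has to match the exact text group 1 already captured.
`re.match` won't scan ahead — the pattern has to work from the very first character.
The match spans [0:20] → '1111f44XO7777uk888xN'.
Captured: group 1 = '1'.

'1'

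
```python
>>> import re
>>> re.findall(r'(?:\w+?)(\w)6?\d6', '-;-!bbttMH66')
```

With a single group, `findall` returns only what that group captured — 1 item.

['H']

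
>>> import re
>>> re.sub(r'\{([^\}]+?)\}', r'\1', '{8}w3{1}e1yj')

Matches: at [0:3] → '{8}'; at [5:8] → '{1}'.
The replacement refers to a captured group, so each match is rewritten using its own captured text.

'8w31e1yj'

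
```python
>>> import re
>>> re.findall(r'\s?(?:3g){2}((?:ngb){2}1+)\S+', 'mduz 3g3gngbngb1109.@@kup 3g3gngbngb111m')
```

The pattern matches optionally whitespace, then the literal '3g' repeated 2 times; then the literal 'ngb' repeated 2 times, then one or more of the literal '1' (captured); then one or more of a non-whitespace character.
Scanning left to right: at [4:25] match ' 3g3gngbngb1109.@@kup', group 1 = 'ngbngb11'; at [25:40] match ' 3g3gngbngb111m', group 1 = 'ngbngb111'.
One capturing group, so `findall` returns just the captured substring from each match — 2 in all.

['ngbngb11', 'ngbngb111']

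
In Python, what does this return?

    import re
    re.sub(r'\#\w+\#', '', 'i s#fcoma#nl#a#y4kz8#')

`sub` substitutes '' at each match site.

'i snly4kz8#'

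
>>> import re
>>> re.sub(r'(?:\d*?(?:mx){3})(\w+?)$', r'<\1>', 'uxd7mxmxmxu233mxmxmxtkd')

This matches zero or more of a digit (lazy), then the literal 'mx' repeated 3 times (non-capturing group); then one or more of a word character (lazy) (captured); then anchored at the end.
Matches: at [3:23] → '7mxmxmxu233mxmxmxtkd'.
`\1` in the replacement pulls in group 1's text for each match.

'uxd<u233mxmxmxtkd>'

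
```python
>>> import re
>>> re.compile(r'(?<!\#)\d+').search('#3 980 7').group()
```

'980'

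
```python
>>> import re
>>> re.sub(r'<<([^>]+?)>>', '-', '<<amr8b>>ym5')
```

'-ym5'

Matches: at [0:9] → '<<amr8b>>'.
`sub` substitutes '-' at each match site.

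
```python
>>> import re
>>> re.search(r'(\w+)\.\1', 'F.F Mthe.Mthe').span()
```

(0, 3)

The backreference `\1` re-matches whatever the first group consumed, character for character.
The match spans [0:3] → 'F.F'.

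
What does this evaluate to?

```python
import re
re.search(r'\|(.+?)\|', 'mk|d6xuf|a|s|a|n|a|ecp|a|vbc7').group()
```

The `?` after the quantifier makes it lazy — it takes as little as possible before letting the rest of the pattern try.
The match spans [2:9] → '|d6xuf|'.

'|d6xuf|'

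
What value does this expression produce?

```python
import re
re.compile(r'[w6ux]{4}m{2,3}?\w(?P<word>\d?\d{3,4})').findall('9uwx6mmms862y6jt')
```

['862']

Pattern: exactly 4 of one of [w6ux], then 2 to 3 of the literal 'm' (lazy), then a word character; then optionally a digit, then 3 to 4 of a digit (captured as 'word').
With a single group, `findall` returns only what that group captured — 1 item.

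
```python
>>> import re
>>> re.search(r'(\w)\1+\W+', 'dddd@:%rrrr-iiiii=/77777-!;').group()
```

'dddd@:%'

`\1` is not a pattern — it's the concrete string captured by group 1, re-applied verbatim.
The match spans [0:7] → 'dddd@:%'.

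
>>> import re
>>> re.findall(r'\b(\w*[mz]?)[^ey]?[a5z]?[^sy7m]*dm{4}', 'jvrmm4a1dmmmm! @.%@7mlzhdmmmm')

['jvrmm4a1', '7mlzh']

Because there's exactly one group, `findall` drops the full match and keeps group 1 from each hit.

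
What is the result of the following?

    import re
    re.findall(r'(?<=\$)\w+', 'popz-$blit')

The `(?=…)`/`(?<=…)` assertion just peeks at neighbouring text; it doesn't advance the match position.
Walking the string: at [6:10] → 'blit'.
With no groups in the pattern, `findall` gives back each whole match — 1 here.

['blit']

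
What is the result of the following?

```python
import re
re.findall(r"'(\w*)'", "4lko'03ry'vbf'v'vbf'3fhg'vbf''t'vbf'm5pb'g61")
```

['03ry', 'v', '3fhg', '', 'vbf']

Scanning left to right: at [4:10] match "'03ry'", group 1 = '03ry'; at [13:16] match "'v'", group 1 = 'v'; at [19:25] match "'3fhg'", group 1 = '3fhg'; at [28:30] match "''", group 1 = ''; at [31:36] match "'vbf'", group 1 = 'vbf'.
Because there's exactly one group, `findall` drops the full match and keeps group 1 from each hit.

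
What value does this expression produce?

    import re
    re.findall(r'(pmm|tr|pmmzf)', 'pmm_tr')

['pmm', 'tr']

One capturing group, so `findall` returns just the captured substring from each match — 2 in all.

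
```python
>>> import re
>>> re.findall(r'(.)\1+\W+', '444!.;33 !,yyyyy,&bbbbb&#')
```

['4', '3', 'y', 'b']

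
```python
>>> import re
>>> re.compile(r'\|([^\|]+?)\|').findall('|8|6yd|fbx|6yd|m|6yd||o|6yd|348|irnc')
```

Walking the string: at [0:3] match '|8|', group 1 = '8'; at [6:11] match '|fbx|', group 1 = 'fbx'; at [14:17] match '|m|', group 1 = 'm'; at [21:24] match '|o|', group 1 = 'o'; at [27:32] match '|348|', group 1 = '348'.
With a single group, `findall` returns only what that group captured — 5 items.

['8', 'fbx', 'm', 'o', '348']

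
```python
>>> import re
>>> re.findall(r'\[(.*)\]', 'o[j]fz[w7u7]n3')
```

['j]fz[w7u7']

Matches: at [1:12] match '[j]fz[w7u7]', group 1 = 'j]fz[w7u7'.
With a single group, `findall` returns only what that group captured — 1 item.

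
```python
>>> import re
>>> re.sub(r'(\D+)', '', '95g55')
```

This matches one or more of a non-digit (captured).
Matches: at [2:3] → 'g'.
Every occurrence is swapped for ''.

'9555'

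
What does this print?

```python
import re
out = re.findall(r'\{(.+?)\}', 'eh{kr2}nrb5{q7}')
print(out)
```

A `+?`/`*?`/`{m,n}?` starts at its minimum and grows only as far as needed for what follows to match.
Walking the string: at [2:7] match '{kr2}', group 1 = 'kr2'; at [11:15] match '{q7}', group 1 = 'q7'.
`findall` collects group 1 from each match (2 total).

['kr2', 'q7']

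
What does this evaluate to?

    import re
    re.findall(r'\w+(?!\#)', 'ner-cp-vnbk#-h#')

The negative lookaround is zero-width — it rules out positions where the adjacent text would match, without consuming anything.
Scanning left to right: at [0:3] → 'ner'; at [4:6] → 'cp'; at [7:10] → 'vnb'.
Since nothing is captured, `findall` lists the 3 matched substrings directly.

['ner', 'cp', 'vnb']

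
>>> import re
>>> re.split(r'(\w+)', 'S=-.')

This matches one or more of a word character (captured).
Matches to split on: at [0:1] → 'S'.
The group in the pattern means `split` returns the separators' captures alongside the pieces.

['', 'S', '=-.']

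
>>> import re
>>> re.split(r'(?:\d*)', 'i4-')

['', 'i', '', '-', '']

This matches zero or more of a digit (non-capturing group).
Matches to split on: at [0:0] → ''; at [1:2] → '4'; at [2:2] → ''; at [3:3] → ''.
Each match becomes a cut point; 5 segments remain.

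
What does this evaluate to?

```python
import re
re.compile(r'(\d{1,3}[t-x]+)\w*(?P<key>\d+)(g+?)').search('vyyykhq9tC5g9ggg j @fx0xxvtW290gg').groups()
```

('9t', '9', 'g')

This matches 1 to 3 of a digit, then one or more of a character in [t-x] (captured); then zero or more of a word character; then one or more of a digit (captured as 'key'); then one or more of a literal 'g' (lazy) (captured).
Unlike `match`, `search` isn't anchored — it looks for the pattern anywhere in the string.
The match spans [7:14] → '9tC5g9g'.
Captured: group 1 = '9t', group 2 = '9', group 3 = 'g'.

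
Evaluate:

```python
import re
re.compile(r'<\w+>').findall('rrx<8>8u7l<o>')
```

['<8>', '<o>']

With no groups in the pattern, `findall` gives back each whole match — 2 here.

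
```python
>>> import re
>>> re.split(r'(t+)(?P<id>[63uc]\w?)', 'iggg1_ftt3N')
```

The pattern matches one or more of a literal 't' (captured); then one of [63uc], then optionally a word character (captured as 'id').
The group in the pattern means `split` returns the separators' captures alongside the pieces.

['iggg1_f', 'tt', '3N', '']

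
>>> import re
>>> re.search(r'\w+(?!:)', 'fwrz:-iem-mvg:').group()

'fwr'

A negative assertion filters positions out without eating any characters.
The match spans [0:3] → 'fwr'.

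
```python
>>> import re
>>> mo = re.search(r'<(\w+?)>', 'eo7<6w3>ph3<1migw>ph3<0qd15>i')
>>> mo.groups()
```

('6w3',)

The match spans [3:8] → '<6w3>'.
Captured: group 1 = '6w3'.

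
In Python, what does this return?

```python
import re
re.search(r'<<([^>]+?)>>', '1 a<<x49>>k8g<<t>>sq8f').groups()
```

`search` walks the string left to right and returns the first match it finds.
The match spans [3:10] → '<<x49>>'.
Captured: group 1 = 'x49'.

('x49',)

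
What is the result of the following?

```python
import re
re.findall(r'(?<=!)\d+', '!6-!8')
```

The positive lookaround only admits positions where the adjacent text matches; those characters stay outside the span.
No capturing groups, so `findall` returns the 2 full match strings.

['6', '8']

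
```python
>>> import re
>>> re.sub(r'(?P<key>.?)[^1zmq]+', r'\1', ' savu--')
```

' '

`\1` in the replacement pulls in group 1's text for each match.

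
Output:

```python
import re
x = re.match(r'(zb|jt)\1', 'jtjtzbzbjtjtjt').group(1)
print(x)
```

jt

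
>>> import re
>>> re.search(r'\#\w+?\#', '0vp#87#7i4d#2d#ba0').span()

(3, 7)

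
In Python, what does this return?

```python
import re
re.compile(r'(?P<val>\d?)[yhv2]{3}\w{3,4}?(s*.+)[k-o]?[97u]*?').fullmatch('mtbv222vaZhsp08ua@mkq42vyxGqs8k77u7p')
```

None

The pattern matches optionally a digit (captured as 'val'); then exactly 3 of one of [yhv2], then 3 to 4 of a word character (lazy); then zero or more of a literal 's', then one or more of any character (captured); then optionally a character in [k-o], then zero or more of one of [97u] (lazy).
`re.fullmatch` is like wrapping the pattern in `^…$` (in single-line mode).
Here there's no way to consume every character, so the call returns None.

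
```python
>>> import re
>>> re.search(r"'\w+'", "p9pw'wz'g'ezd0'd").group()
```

"'wz'"

`search` walks the string left to right and returns the first match it finds.
The match spans [4:8] → "'wz'".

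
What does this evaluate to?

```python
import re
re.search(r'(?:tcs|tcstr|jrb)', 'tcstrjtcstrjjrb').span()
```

(0, 3)

Branches in `(...|...)` are attempted left-to-right; the first branch that allows the whole pattern to succeed is taken.
Unlike `match`, `search` isn't anchored — it looks for the pattern anywhere in the string.
The match spans [0:3] → 'tcs'.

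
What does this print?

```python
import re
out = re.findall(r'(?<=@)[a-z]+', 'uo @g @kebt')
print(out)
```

['g', 'kebt']

Lookahead/lookbehind check context without consuming it, so the matched span excludes the asserted characters.
With no groups in the pattern, `findall` gives back each whole match — 2 here.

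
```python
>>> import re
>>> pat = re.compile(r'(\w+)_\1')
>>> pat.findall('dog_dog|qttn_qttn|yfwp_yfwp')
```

['dog', 'qttn', 'yfwp']

A backreference is literal: `\1` must see the identical characters the first group matched.
Walking the string: at [0:7] match 'dog_dog', group 1 = 'dog'; at [8:17] match 'qttn_qttn', group 1 = 'qttn'; at [18:27] match 'yfwp_yfwp', group 1 = 'yfwp'.
With a single group, `findall` returns only what that group captured — 3 items.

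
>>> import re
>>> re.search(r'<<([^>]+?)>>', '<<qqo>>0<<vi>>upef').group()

'<<qqo>>'

The match spans [0:7] → '<<qqo>>'.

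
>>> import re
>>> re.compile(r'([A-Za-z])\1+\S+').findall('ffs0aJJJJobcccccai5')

`\1` is not a pattern — it's the concrete string captured by group 1, re-applied verbatim.
Matches: at [0:19] match 'ffs0aJJJJobcccccai5', group 1 = 'f'.
One capturing group, so `findall` returns just the captured substring from the one match — 1 in all.

['f']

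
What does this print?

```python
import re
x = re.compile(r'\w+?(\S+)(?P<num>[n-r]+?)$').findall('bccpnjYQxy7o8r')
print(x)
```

With the lazy modifier that quantifier settles for the fewest repetitions that let the rest of the pattern succeed (the atoms after it are unaffected and can still be greedy).
Multiple groups make `findall` return tuples — one 2-tuple for the one match.

[('ccpnjYQxy7o8', 'r')]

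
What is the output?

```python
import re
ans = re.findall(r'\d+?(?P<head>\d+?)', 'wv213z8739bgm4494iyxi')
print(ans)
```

One capturing group, so `findall` returns just the captured substring from each match — 5 in all.

['1', '7', '9', '4', '4']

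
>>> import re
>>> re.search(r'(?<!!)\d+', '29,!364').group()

A negative assertion filters positions out without eating any characters.
The match spans [0:2] → '29'.

'29'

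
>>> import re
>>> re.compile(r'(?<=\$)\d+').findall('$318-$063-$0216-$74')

['318', '063', '0216', '74']

The lookaround is zero-width — it requires the adjacent text to match without consuming it, so the asserted text isn't part of the match.
Walking the string: at [1:4] → '318'; at [6:9] → '063'; at [11:15] → '0216'; at [17:19] → '74'.
`findall` yields the raw match text (4 of them) because the pattern has no groups.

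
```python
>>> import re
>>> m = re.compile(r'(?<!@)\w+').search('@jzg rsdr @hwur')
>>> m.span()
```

(2, 4)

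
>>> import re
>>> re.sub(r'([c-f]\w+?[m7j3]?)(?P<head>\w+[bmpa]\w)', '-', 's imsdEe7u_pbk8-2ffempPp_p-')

's ims-8-2-p-'

This matches a character in [c-f], then one or more of a word character (lazy), then optionally one of [m7j3] (captured); then one or more of a word character, then one of [bmpa], then a word character (captured as 'head').
Matches: at [5:14] → 'dEe7u_pbk'; at [17:25] → 'ffempPp_'.
`sub` substitutes '-' at each match site.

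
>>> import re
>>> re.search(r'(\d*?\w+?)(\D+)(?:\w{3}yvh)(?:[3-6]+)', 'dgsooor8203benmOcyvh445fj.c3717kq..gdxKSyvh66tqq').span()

Pattern: zero or more of a digit (lazy), then one or more of a word character (lazy) (captured); then one or more of a non-digit (captured); then exactly 3 of a word character, then the literal 'yvh' (non-capturing group); then one or more of a character in [3-6] (non-capturing group).
The match spans [0:23] → 'dgsooor8203benmOcyvh445'.

(0, 23)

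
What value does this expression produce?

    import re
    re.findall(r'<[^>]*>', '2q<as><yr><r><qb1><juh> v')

With no groups in the pattern, `findall` gives back each whole match — 5 here.

['<as>', '<yr>', '<r>', '<qb1>', '<juh>']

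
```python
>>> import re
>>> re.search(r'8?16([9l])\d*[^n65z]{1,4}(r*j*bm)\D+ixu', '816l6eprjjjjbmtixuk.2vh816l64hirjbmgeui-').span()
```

(0, 18)

This matches optionally a literal '8', then the literal '16'; then one of [9l] (captured); then zero or more of a digit; then 1 to 4 of any character except [n65z]; then zero or more of a literal 'r', then zero or more of the literal 'j', then the literal 'bm' (captured); then one or more of a non-digit, then the literal 'ixu'.
`re.search` scans for the first position where the pattern succeeds.
The match spans [0:18] → '816l6eprjjjjbmtixu'.
Captured: group 1 = 'l', group 2 = 'jjjbm'.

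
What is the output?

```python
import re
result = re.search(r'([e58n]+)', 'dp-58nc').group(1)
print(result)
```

This matches one or more of one of [e58n] (captured).
Unlike `match`, `search` isn't anchored — it looks for the pattern anywhere in the string.
The match spans [3:6] → '58n'.
Captured: group 1 = '58n'.

58n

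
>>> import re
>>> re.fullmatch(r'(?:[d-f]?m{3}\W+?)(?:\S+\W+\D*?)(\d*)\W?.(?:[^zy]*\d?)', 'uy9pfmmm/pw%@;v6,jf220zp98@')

None

For `fullmatch`, every character of the input must be accounted for by the pattern.
Here the pattern can't cover the whole string, so the call returns None.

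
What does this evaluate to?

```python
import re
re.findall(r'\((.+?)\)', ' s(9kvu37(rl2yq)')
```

['9kvu37(rl2yq']

Walking the string: at [2:16] match '(9kvu37(rl2yq)', group 1 = '9kvu37(rl2yq'.
With a single group, `findall` returns only what that group captured — 1 item.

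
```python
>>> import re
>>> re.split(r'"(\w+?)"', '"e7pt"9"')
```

['', 'e7pt', '9"']

Matches to split on: at [0:6] → '"e7pt"'.
`re.split` interleaves the captured-group text with the surrounding fragments.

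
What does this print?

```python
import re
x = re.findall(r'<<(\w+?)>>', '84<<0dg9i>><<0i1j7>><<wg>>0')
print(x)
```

['0dg9i', '0i1j7', 'wg']

Scanning left to right: at [2:11] match '<<0dg9i>>', group 1 = '0dg9i'; at [11:20] match '<<0i1j7>>', group 1 = '0i1j7'; at [20:26] match '<<wg>>', group 1 = 'wg'.
`findall` collects group 1 from each match (3 total).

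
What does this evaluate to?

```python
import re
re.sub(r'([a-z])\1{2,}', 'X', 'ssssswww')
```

After group 1 captures some text, `\1` only succeeds where that same text appears again.
Matches: at [0:5] → 'sssss'; at [5:8] → 'www'.
Every occurrence is swapped for 'X'.

'XX'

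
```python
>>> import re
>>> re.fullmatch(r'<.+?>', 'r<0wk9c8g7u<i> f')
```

None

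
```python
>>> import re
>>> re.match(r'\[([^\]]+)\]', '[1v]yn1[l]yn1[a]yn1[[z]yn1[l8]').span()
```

With `match`, the pattern is implicitly anchored at the beginning.
The match spans [0:4] → '[1v]'.

(0, 4)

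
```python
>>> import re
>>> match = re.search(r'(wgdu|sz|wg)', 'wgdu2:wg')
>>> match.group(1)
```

'wgdu'

Alternation isn't longest-match — the leftmost alternative that fits at this position is chosen.
`re.search` tries every starting position until one works.
The match spans [0:4] → 'wgdu'.
Captured: group 1 = 'wgdu'.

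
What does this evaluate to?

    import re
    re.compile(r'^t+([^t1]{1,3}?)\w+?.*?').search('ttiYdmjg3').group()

A non-greedy quantifier consumes as few characters as it can — just enough that the remainder of the pattern still matches from where it stops; whatever follows it matches normally.
The match spans [0:4] → 'ttiY'.

'ttiY'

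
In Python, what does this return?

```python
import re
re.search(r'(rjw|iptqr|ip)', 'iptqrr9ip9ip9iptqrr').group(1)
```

The match spans [0:5] → 'iptqr'.
Captured: group 1 = 'iptqr'.

'iptqr'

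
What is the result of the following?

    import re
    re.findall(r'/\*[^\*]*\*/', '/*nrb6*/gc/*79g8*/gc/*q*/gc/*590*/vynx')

['/*nrb6*/', '/*79g8*/', '/*q*/', '/*590*/']

Walking the string: at [0:8] → '/*nrb6*/'; at [10:18] → '/*79g8*/'; at [20:25] → '/*q*/'; at [27:34] → '/*590*/'.
`findall` yields the raw match text (4 of them) because the pattern has no groups.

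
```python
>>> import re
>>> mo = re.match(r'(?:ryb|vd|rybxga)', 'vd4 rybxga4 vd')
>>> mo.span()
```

`re.match` only tries the pattern at the start of the string.
The match spans [0:2] → 'vd'.

(0, 2)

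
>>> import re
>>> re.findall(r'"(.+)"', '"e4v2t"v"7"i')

With a single group, `findall` returns only what that group captured — 1 item.

['e4v2t"v"7']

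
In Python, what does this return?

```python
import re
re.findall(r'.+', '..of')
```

Pattern: one or more of any character.
Scanning left to right: at [0:4] → '..of'.
With no groups in the pattern, `findall` gives back each whole match — 1 here.

['..of']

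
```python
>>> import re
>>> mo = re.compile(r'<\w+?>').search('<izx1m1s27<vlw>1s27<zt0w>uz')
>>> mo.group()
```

Unlike `match`, `search` isn't anchored — it looks for the pattern anywhere in the string.
The match spans [10:15] → '<vlw>'.

'<vlw>'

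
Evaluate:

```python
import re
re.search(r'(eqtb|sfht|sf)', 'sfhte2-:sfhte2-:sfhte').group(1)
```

'sfht'

The match spans [0:4] → 'sfht'.
Captured: group 1 = 'sfht'.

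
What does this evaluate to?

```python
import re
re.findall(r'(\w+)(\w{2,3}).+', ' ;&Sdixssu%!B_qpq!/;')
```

[('Sdixs', 'su')]

Pattern: one or more of a word character (captured); then 2 to 3 of a word character (captured); then one or more of any character.
Walking the string: at [3:20] match 'Sdixssu%!B_qpq!/;', groups = ('Sdixs', 'su').
`findall` packs the 2 group values into a tuple for every match.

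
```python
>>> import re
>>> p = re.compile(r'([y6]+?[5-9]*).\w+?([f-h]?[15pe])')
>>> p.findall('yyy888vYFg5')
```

[('y', 'g5')]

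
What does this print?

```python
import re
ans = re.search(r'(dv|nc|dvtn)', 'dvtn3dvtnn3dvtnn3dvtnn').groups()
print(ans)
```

('dv',)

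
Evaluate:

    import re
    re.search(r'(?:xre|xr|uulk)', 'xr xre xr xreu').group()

'xr'

The match spans [0:2] → 'xr'.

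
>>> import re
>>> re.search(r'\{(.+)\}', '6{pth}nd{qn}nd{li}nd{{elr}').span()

(1, 26)

The match spans [1:26] → '{pth}nd{qn}nd{li}nd{{elr}'.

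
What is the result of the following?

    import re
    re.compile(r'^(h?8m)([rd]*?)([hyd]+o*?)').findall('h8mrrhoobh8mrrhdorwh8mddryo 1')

[('h8m', 'rr', 'h')]

This matches anchored at the start of the string; then optionally the literal 'h', then the literal '8m' (captured); then zero or more of one of [rd] (lazy) (captured); then one or more of one of [hyd], then zero or more of the literal 'o' (lazy) (captured).
A `+?`/`*?`/`{m,n}?` starts at its minimum and grows only as far as needed for what follows to match.
Scanning left to right: at [0:6] match 'h8mrrh', groups = ('h8m', 'rr', 'h').
With 3 capturing groups, `findall` returns a 3-tuple per match.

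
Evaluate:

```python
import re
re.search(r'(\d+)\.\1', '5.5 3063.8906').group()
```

'5.5'

A backreference is literal: `\1` must see the identical characters the first group matched.
Unlike `match`, `search` isn't anchored — it looks for the pattern anywhere in the string.
The match spans [0:3] → '5.5'.
Captured: group 1 = '5'.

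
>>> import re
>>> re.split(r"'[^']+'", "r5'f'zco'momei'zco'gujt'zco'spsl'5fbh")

Matches to split on: at [2:5] → "'f'"; at [8:15] → "'momei'"; at [18:24] → "'gujt'"; at [27:33] → "'spsl'".
Each match becomes a cut point; 5 segments remain.

['r5', 'zco', 'zco', 'zco', '5fbh']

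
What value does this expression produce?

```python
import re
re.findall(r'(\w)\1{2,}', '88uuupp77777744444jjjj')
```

A backreference is literal: `\1` must see the identical characters the first group matched.
One capturing group, so `findall` returns just the captured substring from each match — 4 in all.

['u', '7', '4', 'j']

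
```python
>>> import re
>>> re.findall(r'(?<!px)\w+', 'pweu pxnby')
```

['pweu', 'pxnby']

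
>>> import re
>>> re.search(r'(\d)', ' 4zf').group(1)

The match spans [1:2] → '4'.
Captured: group 1 = '4'.

'4'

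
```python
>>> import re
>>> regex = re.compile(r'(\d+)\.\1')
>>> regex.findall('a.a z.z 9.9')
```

['9']

After group 1 captures some text, `\1` only succeeds where that same text appears again.
Scanning left to right: at [8:11] match '9.9', group 1 = '9'.
With a single group, `findall` returns only what that group captured — 1 item.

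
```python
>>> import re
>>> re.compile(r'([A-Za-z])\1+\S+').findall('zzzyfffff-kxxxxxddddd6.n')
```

The backreference `\1` re-matches whatever the first group consumed, character for character.
Matches: at [0:24] match 'zzzyfffff-kxxxxxddddd6.n', group 1 = 'z'.
With a single group, `findall` returns only what that group captured — 1 item.

['z']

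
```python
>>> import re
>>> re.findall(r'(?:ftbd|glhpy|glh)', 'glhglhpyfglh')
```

['glh', 'glhpy', 'glh']

The regex engine tests alternatives in the order written; an earlier branch that matches wins even if a later one would match more.
Scanning left to right: at [0:3] → 'glh'; at [3:8] → 'glhpy'; at [9:12] → 'glh'.
With no groups in the pattern, `findall` gives back each whole match — 3 here.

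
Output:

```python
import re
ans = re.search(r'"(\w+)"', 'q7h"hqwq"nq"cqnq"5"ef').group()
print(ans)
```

`re.search` tries every starting position until one works.
The match spans [3:9] → '"hqwq"'.
Captured: group 1 = 'hqwq'.

"hqwq"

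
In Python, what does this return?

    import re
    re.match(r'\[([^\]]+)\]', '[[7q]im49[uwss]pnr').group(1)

'[7q'

`re.match` won't scan ahead — the pattern has to work from the very first character.
The match spans [0:5] → '[[7q]'.
Captured: group 1 = '[7q'.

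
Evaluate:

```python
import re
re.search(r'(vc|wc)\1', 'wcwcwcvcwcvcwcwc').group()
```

'wcwc'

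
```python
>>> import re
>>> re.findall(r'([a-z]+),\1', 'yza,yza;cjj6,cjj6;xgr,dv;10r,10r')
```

['yza']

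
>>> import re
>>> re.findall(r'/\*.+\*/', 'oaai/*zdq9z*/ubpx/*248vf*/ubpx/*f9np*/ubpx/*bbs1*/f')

['/*zdq9z*/ubpx/*248vf*/ubpx/*f9np*/ubpx/*bbs1*/']

Since nothing is captured, `findall` lists the 1 matched substring directly.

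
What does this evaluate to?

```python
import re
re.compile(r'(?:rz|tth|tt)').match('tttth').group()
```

'tt'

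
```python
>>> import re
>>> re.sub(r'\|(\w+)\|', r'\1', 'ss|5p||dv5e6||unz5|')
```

'ss5pdv5e6unz5'

Each match is replaced using the text its own group 1 captured.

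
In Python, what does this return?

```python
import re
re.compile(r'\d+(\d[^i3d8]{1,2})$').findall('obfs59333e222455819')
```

['19']

The pattern matches one or more of a digit; then a digit, then 1 to 2 of any character except [i3d8] (captured); then anchored at the end.
Scanning left to right: at [10:19] match '222455819', group 1 = '19'.
`findall` collects group 1 from the one match (1 total).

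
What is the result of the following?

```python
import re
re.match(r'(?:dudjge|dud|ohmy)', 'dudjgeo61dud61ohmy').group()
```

Alternation isn't longest-match — the leftmost alternative that fits at this position is chosen.
`re.match` only tries the pattern at the start of the string.
The match spans [0:6] → 'dudjge'.

'dudjge'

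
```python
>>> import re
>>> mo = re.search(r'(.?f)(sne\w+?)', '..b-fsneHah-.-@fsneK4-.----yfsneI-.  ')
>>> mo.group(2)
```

The pattern matches optionally any character, then the literal 'f' (captured); then the literal 'sne', then one or more of a word character (lazy) (captured).
A `+?`/`*?`/`{m,n}?` starts at its minimum and grows only as far as needed for what follows to match.
Unlike `match`, `search` isn't anchored — it looks for the pattern anywhere in the string.
The match spans [3:9] → '-fsneH'.
Captured: group 1 = '-f', group 2 = 'sneH'.

'sneH'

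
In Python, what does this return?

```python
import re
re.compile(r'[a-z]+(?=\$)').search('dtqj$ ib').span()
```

Lookahead/lookbehind check context without consuming it, so the matched span excludes the asserted characters.
`re.search` tries every starting position until one works.
The match spans [0:4] → 'dtqj'.

(0, 4)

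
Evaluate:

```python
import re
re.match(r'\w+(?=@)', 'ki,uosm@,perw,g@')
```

None

With `match`, the pattern is implicitly anchored at the beginning.
Here position 0 doesn't satisfy it, so the call returns None.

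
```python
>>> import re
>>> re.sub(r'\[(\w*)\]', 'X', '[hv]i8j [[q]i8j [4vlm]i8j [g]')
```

Every occurrence is swapped for 'X'.

'Xi8j [Xi8j Xi8j X'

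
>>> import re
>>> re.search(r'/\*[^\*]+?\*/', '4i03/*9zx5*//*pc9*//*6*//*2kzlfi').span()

(4, 12)

`re.search` tries every starting position until one works.
The match spans [4:12] → '/*9zx5*/'.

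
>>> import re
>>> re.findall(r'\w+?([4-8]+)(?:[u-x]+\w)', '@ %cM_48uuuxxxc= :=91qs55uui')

['48', '55']

Pattern: one or more of a word character (lazy); then one or more of a character in [4-8] (captured); then one or more of a character in [u-x], then a word character (non-capturing group).
Because the quantifier is non-greedy, it stops expanding at the earliest point where the rest of the pattern can succeed.
Walking the string: at [3:15] match 'cM_48uuuxxxc', group 1 = '48'; at [19:28] match '91qs55uui', group 1 = '55'.
`findall` collects group 1 from each match (2 total).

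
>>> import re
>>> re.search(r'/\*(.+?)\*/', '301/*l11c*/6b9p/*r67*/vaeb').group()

Because the quantifier is non-greedy, it stops expanding at the earliest point where the rest of the pattern can succeed.
Unlike `match`, `search` isn't anchored — it looks for the pattern anywhere in the string.
The match spans [3:11] → '/*l11c*/'.
Captured: group 1 = 'l11c'.

'/*l11c*/'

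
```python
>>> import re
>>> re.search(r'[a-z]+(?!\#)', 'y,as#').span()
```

`(?!…)`/`(?<!…)` only lets a position through if the neighbouring text does NOT match; no characters are consumed.
`re.search` tries every starting position until one works.
The match spans [0:1] → 'y'.

(0, 1)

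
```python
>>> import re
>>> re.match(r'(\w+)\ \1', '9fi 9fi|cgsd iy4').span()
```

(0, 7)

`\1` has to match the exact text group 1 already captured.
`re.match` won't scan ahead — the pattern has to work from the very first character.
The match spans [0:7] → '9fi 9fi'.
Captured: group 1 = '9fi'.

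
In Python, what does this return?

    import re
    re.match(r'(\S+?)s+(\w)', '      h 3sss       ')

None

The pattern matches one or more of a non-whitespace character (lazy) (captured); then one or more of a literal 's'; then a word character (captured).
`re.match` won't scan ahead — the pattern has to work from the very first character.
Here the pattern fails at index 0, so the call returns None.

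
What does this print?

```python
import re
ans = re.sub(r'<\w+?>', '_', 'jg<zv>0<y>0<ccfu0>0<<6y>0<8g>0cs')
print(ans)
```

Each match is replaced by '_'.

jg_0_0_0<_0_0cs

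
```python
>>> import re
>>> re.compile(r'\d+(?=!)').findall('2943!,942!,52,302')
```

The `(?=…)`/`(?<=…)` assertion just peeks at neighbouring text; it doesn't advance the match position.
Matches: at [0:4] → '2943'; at [6:9] → '942'.
`findall` yields the raw match text (2 of them) because the pattern has no groups.

['2943', '942']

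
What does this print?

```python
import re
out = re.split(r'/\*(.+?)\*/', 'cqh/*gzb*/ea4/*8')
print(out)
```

['cqh', 'gzb', 'ea4/*8']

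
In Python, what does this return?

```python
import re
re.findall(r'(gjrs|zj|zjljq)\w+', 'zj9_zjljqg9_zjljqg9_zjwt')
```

['zj']

Because there's exactly one group, `findall` drops the full match and keeps group 1 from the one hit.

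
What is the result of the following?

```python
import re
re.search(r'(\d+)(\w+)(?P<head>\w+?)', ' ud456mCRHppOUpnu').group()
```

'456mCRHppOUpnu'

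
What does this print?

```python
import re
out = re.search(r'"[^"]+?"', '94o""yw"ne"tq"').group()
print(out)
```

`re.search` scans for the first position where the pattern succeeds.
The match spans [4:8] → '"yw"'.

"yw"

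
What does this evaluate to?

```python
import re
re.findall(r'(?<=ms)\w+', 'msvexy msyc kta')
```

The `(?=…)`/`(?<=…)` assertion just peeks at neighbouring text; it doesn't advance the match position.
Since nothing is captured, `findall` lists the 2 matched substrings directly.

['vexy', 'yc']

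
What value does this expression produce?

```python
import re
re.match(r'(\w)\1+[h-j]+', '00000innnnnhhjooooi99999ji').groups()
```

The match spans [0:6] → '00000i'.
Captured: group 1 = '0'.

('0',)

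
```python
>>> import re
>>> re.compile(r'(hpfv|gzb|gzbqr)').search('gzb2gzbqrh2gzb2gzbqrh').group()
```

'gzb'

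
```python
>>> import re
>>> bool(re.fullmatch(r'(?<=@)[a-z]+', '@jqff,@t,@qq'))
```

False

The positive lookaround only admits positions where the adjacent text matches; those characters stay outside the span.
`re.fullmatch` is like wrapping the pattern in `^…$` (in single-line mode).
Here the string isn't matched end-to-end, so the call returns None, and `bool(None)` is False.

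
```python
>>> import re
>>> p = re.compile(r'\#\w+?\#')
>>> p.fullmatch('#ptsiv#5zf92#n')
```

For `fullmatch`, every character of the input must be accounted for by the pattern.
Here the pattern can't cover the whole string, so the call returns None.

None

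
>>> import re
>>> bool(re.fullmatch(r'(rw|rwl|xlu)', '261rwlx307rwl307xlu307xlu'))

False

`re.fullmatch` is like wrapping the pattern in `^…$` (in single-line mode).
Here the string isn't matched end-to-end, so the call returns None, and `bool(None)` is False.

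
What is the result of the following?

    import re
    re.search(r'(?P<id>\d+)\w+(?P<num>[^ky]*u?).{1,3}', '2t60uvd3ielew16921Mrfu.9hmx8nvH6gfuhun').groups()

('2', '.9hmx8nvH6gfuhu')

Pattern: one or more of a digit (captured as 'id'); then one or more of a word character; then zero or more of any character except [ky], then optionally the literal 'u' (captured as 'num'); then 1 to 3 of any character.
Unlike `match`, `search` isn't anchored — it looks for the pattern anywhere in the string.
The match spans [0:38] → '2t60uvd3ielew16921Mrfu.9hmx8nvH6gfuhun'.
Captured: group 1 = '2', group 2 = '.9hmx8nvH6gfuhu'.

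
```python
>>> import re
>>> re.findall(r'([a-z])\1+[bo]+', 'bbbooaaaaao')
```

['b', 'a']

After group 1 captures some text, `\1` only succeeds where that same text appears again.
Walking the string: at [0:5] match 'bbboo', group 1 = 'b'; at [5:11] match 'aaaaao', group 1 = 'a'.
One capturing group, so `findall` returns just the captured substring from each match — 2 in all.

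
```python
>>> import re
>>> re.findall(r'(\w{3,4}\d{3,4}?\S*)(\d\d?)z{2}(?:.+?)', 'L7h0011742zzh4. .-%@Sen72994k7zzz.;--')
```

[('L7h001174', '2'), ('Sen72994k', '7')]

This matches 3 to 4 of a word character, then 3 to 4 of a digit (lazy), then zero or more of a non-whitespace character (captured); then a digit, then optionally a digit (captured); then exactly 2 of a literal 'z'; then one or more of any character (lazy) (non-capturing group).
Walking the string: at [0:13] match 'L7h0011742zzh', groups = ('L7h001174', '2'); at [20:33] match 'Sen72994k7zzz', groups = ('Sen72994k', '7').
Multiple groups make `findall` return tuples — one 2-tuple for each match.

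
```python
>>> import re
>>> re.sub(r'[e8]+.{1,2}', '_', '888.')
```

'_'

The pattern matches one or more of one of [e8]; then 1 to 2 of any character.
Matches: at [0:4] → '888.'.
`sub` substitutes '_' at each match site.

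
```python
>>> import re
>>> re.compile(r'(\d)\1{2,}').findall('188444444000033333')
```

['4', '0', '3']

The backreference `\1` re-matches whatever the first group consumed, character for character.
One capturing group, so `findall` returns just the captured substring from each match — 3 in all.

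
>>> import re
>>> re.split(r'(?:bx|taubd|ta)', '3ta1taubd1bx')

['3', '1', '1', '']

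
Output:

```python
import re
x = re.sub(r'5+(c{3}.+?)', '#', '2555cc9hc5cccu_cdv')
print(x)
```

2555cc9hc#_cdv

Because the quantifier is non-greedy, it stops expanding at the earliest point where the rest of the pattern can succeed.
Every occurrence is swapped for '#'.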